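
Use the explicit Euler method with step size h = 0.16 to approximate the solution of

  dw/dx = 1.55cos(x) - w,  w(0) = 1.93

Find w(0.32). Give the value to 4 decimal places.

Euler: w_{n+1} = w_n + h·f(x_n, w_n).
x=0.000000, w=1.930000: f=-0.380000 → w ← 1.930000 + 0.16·(-0.380000) = 1.869200
x=0.160000, w=1.869200: f=-0.338998 → w ← 1.869200 + 0.16·(-0.338998) = 1.814960
w(0.32) ≈ 1.8150

1.8150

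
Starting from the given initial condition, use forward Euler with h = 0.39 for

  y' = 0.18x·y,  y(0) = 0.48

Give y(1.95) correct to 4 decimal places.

Euler: y_{n+1} = y_n + h·f(x_n, y_n).
x=0.000000, y=0.480000: f=0.000000 → y ← 0.480000 + 0.39·0.000000 = 0.480000
x=0.390000, y=0.480000: f=0.033696 → y ← 0.480000 + 0.39·0.033696 = 0.493141
x=0.780000, y=0.493141: f=0.069237 → y ← 0.493141 + 0.39·0.069237 = 0.520144
x=1.170000, y=0.520144: f=0.109542 → y ← 0.520144 + 0.39·0.109542 = 0.562865
x=1.560000, y=0.562865: f=0.158053 → y ← 0.562865 + 0.39·0.158053 = 0.624506
y(1.95) ≈ 0.6245

0.6245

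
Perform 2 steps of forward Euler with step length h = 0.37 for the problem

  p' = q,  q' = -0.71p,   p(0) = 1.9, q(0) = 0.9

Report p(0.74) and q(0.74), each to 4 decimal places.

Euler on (p,q): p_{n+1} = p_n + h·p', q_{n+1} = q_n + h·q'.
0.000000: (1.900000, 0.900000); f=(0.900000, -1.349000) → (2.233000, 0.400870)
0.370000: (2.233000, 0.400870); f=(0.400870, -1.585430) → (2.381322, -0.185739)
(p(0.74), q(0.74)) ≈ (2.3813, -0.1857)

2.3813, -0.1857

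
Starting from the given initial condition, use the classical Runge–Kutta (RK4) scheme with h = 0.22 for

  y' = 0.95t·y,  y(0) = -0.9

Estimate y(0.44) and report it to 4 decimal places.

RK4: k1 = f(t_n, y_n); k2 = f(t_n + h/2, y_n + (h/2)·k1); k3 = f(t_n + h/2, y_n + (h/2)·k2); k4 = f(t_n + h, y_n + h·k3); y_{n+1} = y_n + (h/6)·(k1 + 2k2 + 2k3 + k4).
t=0.000000, y=-0.900000:
  k1 = f(0.000000, -0.900000) = 0.000000
  k2 = f(0.110000, -0.900000) = -0.094050
  k3 = f(0.110000, -0.910346) = -0.095131
  k4 = f(0.220000, -0.920929) = -0.192474
  y ← -0.900000 + (0.22/6)·(k1 + 2k2 + 2k3 + k4) = -0.920931
t=0.220000, y=-0.920931:
  k1 = f(0.220000, -0.920931) = -0.192475
  k2 = f(0.330000, -0.942103) = -0.295349
  k3 = f(0.330000, -0.953419) = -0.298897
  k4 = f(0.440000, -0.986688) = -0.412436
  y ← -0.920931 + (0.22/6)·(k1 + 2k2 + 2k3 + k4) = -0.986689
y(0.44) ≈ -0.9867

-0.9867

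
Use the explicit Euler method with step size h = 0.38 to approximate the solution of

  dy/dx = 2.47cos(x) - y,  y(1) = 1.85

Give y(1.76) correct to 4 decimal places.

Euler: y_{n+1} = y_n + h·f(x_n, y_n).
x=1.000000, y=1.850000: f=-0.515453 → y ← 1.850000 + 0.38·(-0.515453) = 1.654128
x=1.380000, y=1.654128: f=-1.185715 → y ← 1.654128 + 0.38·(-1.185715) = 1.203556
y(1.76) ≈ 1.2036

1.2036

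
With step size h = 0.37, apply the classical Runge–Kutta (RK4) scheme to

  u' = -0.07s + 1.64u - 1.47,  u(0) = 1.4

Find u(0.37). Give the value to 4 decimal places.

RK4: k1 = f(s_n, u_n); k2 = f(s_n + h/2, u_n + (h/2)·k1); k3 = f(s_n + h/2, u_n + (h/2)·k2); k4 = f(s_n + h, u_n + h·k3); u_{n+1} = u_n + (h/6)·(k1 + 2k2 + 2k3 + k4).
s=0.000000, u=1.400000:
  k1 = f(0.000000, 1.400000) = 0.826000
  k2 = f(0.185000, 1.552810) = 1.063658
  k3 = f(0.185000, 1.596777) = 1.135764
  k4 = f(0.370000, 1.820233) = 1.489282
  u ← 1.400000 + (0.37/6)·(k1 + 2k2 + 2k3 + k4) = 1.814038
u(0.37) ≈ 1.8140

1.8140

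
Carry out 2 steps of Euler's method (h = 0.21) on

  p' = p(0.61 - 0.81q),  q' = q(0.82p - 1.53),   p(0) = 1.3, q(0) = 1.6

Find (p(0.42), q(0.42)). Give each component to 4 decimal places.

0.9819, 1.2568

Euler on (p,q): p_{n+1} = p_n + h·p', q_{n+1} = q_n + h·q'.
0.000000: (1.300000, 1.600000); f=(-0.891800, -0.742400) → (1.112722, 1.444096)
0.210000: (1.112722, 1.444096); f=(-0.622810, -0.891827) → (0.981932, 1.256812)
(p(0.42), q(0.42)) ≈ (0.9819, 1.2568)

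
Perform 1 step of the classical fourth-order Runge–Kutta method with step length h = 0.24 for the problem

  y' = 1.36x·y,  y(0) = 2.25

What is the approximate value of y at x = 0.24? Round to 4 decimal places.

RK4: k1 = f(x_n, y_n); k2 = f(x_n + h/2, y_n + (h/2)·k1); k3 = f(x_n + h/2, y_n + (h/2)·k2); k4 = f(x_n + h, y_n + h·k3); y_{n+1} = y_n + (h/6)·(k1 + 2k2 + 2k3 + k4).
x=0.000000, y=2.250000:
  k1 = f(0.000000, 2.250000) = 0.000000
  k2 = f(0.120000, 2.250000) = 0.367200
  k3 = f(0.120000, 2.294064) = 0.374391
  k4 = f(0.240000, 2.339854) = 0.763728
  y ← 2.250000 + (0.24/6)·(k1 + 2k2 + 2k3 + k4) = 2.339876
y(0.24) ≈ 2.3399

2.3399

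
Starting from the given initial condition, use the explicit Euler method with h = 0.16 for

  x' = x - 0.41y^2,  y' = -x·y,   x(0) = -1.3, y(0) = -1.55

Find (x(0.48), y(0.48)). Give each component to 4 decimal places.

Euler on (x,y): x_{n+1} = x_n + h·x', y_{n+1} = y_n + h·y'.
0.000000: (-1.300000, -1.550000); f=(-2.285025, -2.015000) → (-1.665604, -1.872400)
0.160000: (-1.665604, -1.872400); f=(-3.103016, -3.118677) → (-2.162086, -2.371388)
0.320000: (-2.162086, -2.371388); f=(-4.467714, -5.127147) → (-2.876921, -3.191732)
(x(0.48), y(0.48)) ≈ (-2.8769, -3.1917)

-2.8769, -3.1917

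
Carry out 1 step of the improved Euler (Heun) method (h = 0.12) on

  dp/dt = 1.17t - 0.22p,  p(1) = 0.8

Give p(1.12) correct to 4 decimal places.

0.9261

Heun: k1 = f(t_n, p_n); k2 = f(t_n + h, p_n + h·k1); p_{n+1} = p_n + (h/2)·(k1 + k2).
t=1.000000, p=0.800000:
  k1 = f(1.000000, 0.800000) = 0.994000
  k2 = f(1.120000, 0.919280) = 1.108158
  p ← 0.800000 + (0.12/2)·(0.994000 + 1.108158) = 0.926130
p(1.12) ≈ 0.9261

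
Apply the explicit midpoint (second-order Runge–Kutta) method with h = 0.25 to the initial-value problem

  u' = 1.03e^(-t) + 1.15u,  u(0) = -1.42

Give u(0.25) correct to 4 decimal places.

-1.6227

Midpoint: k1 = f(t_n, u_n); k2 = f(t_n + h/2, u_n + (h/2)·k1); u_{n+1} = u_n + h·k2.
t=0.000000, u=-1.420000:
  k1 = f(0.000000, -1.420000) = -0.603000
  k2 = f(0.125000, -1.495375) = -0.810709
  u ← -1.420000 + 0.25·(-0.810709) = -1.622677
u(0.25) ≈ -1.6227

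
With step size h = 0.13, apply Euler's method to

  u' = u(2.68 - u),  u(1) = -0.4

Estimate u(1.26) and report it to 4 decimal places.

Euler: u_{n+1} = u_n + h·f(x_n, u_n).
x=1.000000, u=-0.400000: f=-1.232000 → u ← -0.400000 + 0.13·(-1.232000) = -0.560160
x=1.130000, u=-0.560160: f=-1.815008 → u ← -0.560160 + 0.13·(-1.815008) = -0.796111
u(1.26) ≈ -0.7961

-0.7961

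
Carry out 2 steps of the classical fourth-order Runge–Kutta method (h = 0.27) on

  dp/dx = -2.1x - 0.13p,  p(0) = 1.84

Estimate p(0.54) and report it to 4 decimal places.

RK4: k1 = f(x_n, p_n); k2 = f(x_n + h/2, p_n + (h/2)·k1); k3 = f(x_n + h/2, p_n + (h/2)·k2); k4 = f(x_n + h, p_n + h·k3); p_{n+1} = p_n + (h/6)·(k1 + 2k2 + 2k3 + k4).
x=0.000000, p=1.840000:
  k1 = f(0.000000, 1.840000) = -0.239200
  k2 = f(0.135000, 1.807708) = -0.518502
  k3 = f(0.135000, 1.770002) = -0.513600
  k4 = f(0.270000, 1.701328) = -0.788173
  p ← 1.840000 + (0.27/6)·(k1 + 2k2 + 2k3 + k4) = 1.700879
x=0.270000, p=1.700879:
  k1 = f(0.270000, 1.700879) = -0.788114
  k2 = f(0.405000, 1.594484) = -1.057783
  k3 = f(0.405000, 1.558078) = -1.053050
  k4 = f(0.540000, 1.416555) = -1.318152
  p ← 1.700879 + (0.27/6)·(k1 + 2k2 + 2k3 + k4) = 1.416122
p(0.54) ≈ 1.4161

1.4161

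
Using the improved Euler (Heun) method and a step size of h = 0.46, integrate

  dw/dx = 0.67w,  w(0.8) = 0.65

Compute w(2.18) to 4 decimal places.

Heun: k1 = f(x_n, w_n); k2 = f(x_n + h, w_n + h·k1); w_{n+1} = w_n + (h/2)·(k1 + k2).
x=0.800000, w=0.650000:
  k1 = f(0.800000, 0.650000) = 0.435500
  k2 = f(1.260000, 0.850330) = 0.569721
  w ← 0.650000 + (0.46/2)·(0.435500 + 0.569721) = 0.881201
x=1.260000, w=0.881201:
  k1 = f(1.260000, 0.881201) = 0.590405
  k2 = f(1.720000, 1.152787) = 0.772367
  w ← 0.881201 + (0.46/2)·(0.590405 + 0.772367) = 1.194638
x=1.720000, w=1.194638:
  k1 = f(1.720000, 1.194638) = 0.800408
  k2 = f(2.180000, 1.562826) = 1.047093
  w ← 1.194638 + (0.46/2)·(0.800408 + 1.047093) = 1.619564
w(2.18) ≈ 1.6196

1.6196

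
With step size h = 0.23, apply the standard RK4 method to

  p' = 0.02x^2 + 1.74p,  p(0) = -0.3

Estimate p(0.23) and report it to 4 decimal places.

RK4: k1 = f(x_n, p_n); k2 = f(x_n + h/2, p_n + (h/2)·k1); k3 = f(x_n + h/2, p_n + (h/2)·k2); k4 = f(x_n + h, p_n + h·k3); p_{n+1} = p_n + (h/6)·(k1 + 2k2 + 2k3 + k4).
x=0.000000, p=-0.300000:
  k1 = f(0.000000, -0.300000) = -0.522000
  k2 = f(0.115000, -0.360030) = -0.626188
  k3 = f(0.115000, -0.372012) = -0.647036
  k4 = f(0.230000, -0.448818) = -0.779886
  p ← -0.300000 + (0.23/6)·(k1 + 2k2 + 2k3 + k4) = -0.447519
p(0.23) ≈ -0.4475

-0.4475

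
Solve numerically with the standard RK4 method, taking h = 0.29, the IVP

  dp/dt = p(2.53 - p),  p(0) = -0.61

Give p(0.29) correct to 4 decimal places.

-1.7068

RK4: k1 = f(t_n, p_n); k2 = f(t_n + h/2, p_n + (h/2)·k1); k3 = f(t_n + h/2, p_n + (h/2)·k2); k4 = f(t_n + h, p_n + h·k3); p_{n+1} = p_n + (h/6)·(k1 + 2k2 + 2k3 + k4).
t=0.000000, p=-0.610000:
  k1 = f(0.000000, -0.610000) = -1.915400
  k2 = f(0.145000, -0.887733) = -3.034034
  k3 = f(0.145000, -1.049935) = -3.758699
  k4 = f(0.290000, -1.700023) = -7.191135
  p ← -0.610000 + (0.29/6)·(k1 + 2k2 + 2k3 + k4) = -1.706780
p(0.29) ≈ -1.7068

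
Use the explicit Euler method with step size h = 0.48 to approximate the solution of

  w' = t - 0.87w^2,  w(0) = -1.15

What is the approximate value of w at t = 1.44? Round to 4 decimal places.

Euler: w_{n+1} = w_n + h·f(t_n, w_n).
t=0.000000, w=-1.150000: f=-1.150575 → w ← -1.150000 + 0.48·(-1.150575) = -1.702276
t=0.480000, w=-1.702276: f=-2.041037 → w ← -1.702276 + 0.48·(-2.041037) = -2.681974
t=0.960000, w=-2.681974: f=-5.297895 → w ← -2.681974 + 0.48·(-5.297895) = -5.224963
w(1.44) ≈ -5.2250

-5.2250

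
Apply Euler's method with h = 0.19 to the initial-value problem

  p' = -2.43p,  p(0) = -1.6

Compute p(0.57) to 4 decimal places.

Euler: p_{n+1} = p_n + h·f(x_n, p_n).
x=0.000000, p=-1.600000: f=3.888000 → p ← -1.600000 + 0.19·3.888000 = -0.861280
x=0.190000, p=-0.861280: f=2.092910 → p ← -0.861280 + 0.19·2.092910 = -0.463627
x=0.380000, p=-0.463627: f=1.126614 → p ← -0.463627 + 0.19·1.126614 = -0.249570
p(0.57) ≈ -0.2496

-0.2496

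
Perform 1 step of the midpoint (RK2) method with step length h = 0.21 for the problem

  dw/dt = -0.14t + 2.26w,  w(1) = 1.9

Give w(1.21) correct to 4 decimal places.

2.9763

Midpoint: k1 = f(t_n, w_n); k2 = f(t_n + h/2, w_n + (h/2)·k1); w_{n+1} = w_n + h·k2.
t=1.000000, w=1.900000:
  k1 = f(1.000000, 1.900000) = 4.154000
  k2 = f(1.105000, 2.336170) = 5.125044
  w ← 1.900000 + 0.21·5.125044 = 2.976259
w(1.21) ≈ 2.9763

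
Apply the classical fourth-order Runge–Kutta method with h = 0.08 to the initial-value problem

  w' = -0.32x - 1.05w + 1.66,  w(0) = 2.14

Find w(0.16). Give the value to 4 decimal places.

RK4: k1 = f(x_n, w_n); k2 = f(x_n + h/2, w_n + (h/2)·k1); k3 = f(x_n + h/2, w_n + (h/2)·k2); k4 = f(x_n + h, w_n + h·k3); w_{n+1} = w_n + (h/6)·(k1 + 2k2 + 2k3 + k4).
x=0.000000, w=2.140000:
  k1 = f(0.000000, 2.140000) = -0.587000
  k2 = f(0.040000, 2.116520) = -0.575146
  k3 = f(0.040000, 2.116994) = -0.575644
  k4 = f(0.080000, 2.093948) = -0.564246
  w ← 2.140000 + (0.08/6)·(k1 + 2k2 + 2k3 + k4) = 2.093962
x=0.080000, w=2.093962:
  k1 = f(0.080000, 2.093962) = -0.564260
  k2 = f(0.120000, 2.071392) = -0.553362
  k3 = f(0.120000, 2.071828) = -0.553819
  k4 = f(0.160000, 2.049657) = -0.543340
  w ← 2.093962 + (0.08/6)·(k1 + 2k2 + 2k3 + k4) = 2.049670
w(0.16) ≈ 2.0497

2.0497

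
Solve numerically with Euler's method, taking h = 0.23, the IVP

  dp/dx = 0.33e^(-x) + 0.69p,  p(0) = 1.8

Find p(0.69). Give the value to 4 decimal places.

Euler: p_{n+1} = p_n + h·f(x_n, p_n).
x=0.000000, p=1.800000: f=1.572000 → p ← 1.800000 + 0.23·1.572000 = 2.161560
x=0.230000, p=2.161560: f=1.753672 → p ← 2.161560 + 0.23·1.753672 = 2.564905
x=0.460000, p=2.564905: f=1.978108 → p ← 2.564905 + 0.23·1.978108 = 3.019869
p(0.69) ≈ 3.0199

3.0199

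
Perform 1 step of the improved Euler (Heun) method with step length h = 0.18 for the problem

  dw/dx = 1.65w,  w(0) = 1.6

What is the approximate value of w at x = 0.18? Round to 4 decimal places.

Heun: k1 = f(x_n, w_n); k2 = f(x_n + h, w_n + h·k1); w_{n+1} = w_n + (h/2)·(k1 + k2).
x=0.000000, w=1.600000:
  k1 = f(0.000000, 1.600000) = 2.640000
  k2 = f(0.180000, 2.075200) = 3.424080
  w ← 1.600000 + (0.18/2)·(2.640000 + 3.424080) = 2.145767
w(0.18) ≈ 2.1458

2.1458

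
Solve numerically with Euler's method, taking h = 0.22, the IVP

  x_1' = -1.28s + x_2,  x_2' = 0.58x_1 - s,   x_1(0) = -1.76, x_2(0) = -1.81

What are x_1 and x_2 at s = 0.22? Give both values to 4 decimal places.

-2.1582, -2.0346

Euler on (x_1,x_2): x_1_{n+1} = x_1_n + h·x_1', x_2_{n+1} = x_2_n + h·x_2'.
0.000000: (-1.760000, -1.810000); f=(-1.810000, -1.020800) → (-2.158200, -2.034576)
(x_1(0.22), x_2(0.22)) ≈ (-2.1582, -2.0346)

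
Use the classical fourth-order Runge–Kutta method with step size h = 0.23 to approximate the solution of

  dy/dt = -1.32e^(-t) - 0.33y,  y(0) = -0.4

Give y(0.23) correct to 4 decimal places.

-0.6316

RK4: k1 = f(t_n, y_n); k2 = f(t_n + h/2, y_n + (h/2)·k1); k3 = f(t_n + h/2, y_n + (h/2)·k2); k4 = f(t_n + h, y_n + h·k3); y_{n+1} = y_n + (h/6)·(k1 + 2k2 + 2k3 + k4).
t=0.000000, y=-0.400000:
  k1 = f(0.000000, -0.400000) = -1.188000
  k2 = f(0.115000, -0.536620) = -0.999519
  k3 = f(0.115000, -0.514945) = -1.006672
  k4 = f(0.230000, -0.631534) = -0.840378
  y ← -0.400000 + (0.23/6)·(k1 + 2k2 + 2k3 + k4) = -0.631562
y(0.23) ≈ -0.6316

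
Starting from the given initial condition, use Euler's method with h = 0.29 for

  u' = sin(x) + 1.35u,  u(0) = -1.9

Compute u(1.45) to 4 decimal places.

-8.8067

Euler: u_{n+1} = u_n + h·f(x_n, u_n).
x=0.000000, u=-1.900000: f=-2.565000 → u ← -1.900000 + 0.29·(-2.565000) = -2.643850
x=0.290000, u=-2.643850: f=-3.283245 → u ← -2.643850 + 0.29·(-3.283245) = -3.595991
x=0.580000, u=-3.595991: f=-4.306564 → u ← -3.595991 + 0.29·(-4.306564) = -4.844895
x=0.870000, u=-4.844895: f=-5.776279 → u ← -4.844895 + 0.29·(-5.776279) = -6.520016
x=1.160000, u=-6.520016: f=-7.885218 → u ← -6.520016 + 0.29·(-7.885218) = -8.806729
u(1.45) ≈ -8.8067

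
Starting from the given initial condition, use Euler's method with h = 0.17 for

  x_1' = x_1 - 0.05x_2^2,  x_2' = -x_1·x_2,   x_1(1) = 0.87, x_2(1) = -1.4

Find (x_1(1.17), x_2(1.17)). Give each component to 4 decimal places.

1.0012, -1.1929

Euler on (x_1,x_2): x_1_{n+1} = x_1_n + h·x_1', x_2_{n+1} = x_2_n + h·x_2'.
1.000000: (0.870000, -1.400000); f=(0.772000, 1.218000) → (1.001240, -1.192940)
(x_1(1.17), x_2(1.17)) ≈ (1.0012, -1.1929)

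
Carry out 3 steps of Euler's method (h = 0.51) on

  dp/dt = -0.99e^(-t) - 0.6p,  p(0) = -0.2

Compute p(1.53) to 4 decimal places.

Euler: p_{n+1} = p_n + h·f(t_n, p_n).
t=0.000000, p=-0.200000: f=-0.870000 → p ← -0.200000 + 0.51·(-0.870000) = -0.643700
t=0.510000, p=-0.643700: f=-0.208271 → p ← -0.643700 + 0.51·(-0.208271) = -0.749918
t=1.020000, p=-0.749918: f=0.092962 → p ← -0.749918 + 0.51·0.092962 = -0.702507
p(1.53) ≈ -0.7025

-0.7025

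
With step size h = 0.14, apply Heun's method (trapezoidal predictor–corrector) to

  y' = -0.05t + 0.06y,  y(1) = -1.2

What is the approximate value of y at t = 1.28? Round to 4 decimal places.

Heun: k1 = f(t_n, y_n); k2 = f(t_n + h, y_n + h·k1); y_{n+1} = y_n + (h/2)·(k1 + k2).
t=1.000000, y=-1.200000:
  k1 = f(1.000000, -1.200000) = -0.122000
  k2 = f(1.140000, -1.217080) = -0.130025
  y ← -1.200000 + (0.14/2)·(-0.122000 + (-0.130025)) = -1.217642
t=1.140000, y=-1.217642:
  k1 = f(1.140000, -1.217642) = -0.130059
  k2 = f(1.280000, -1.235850) = -0.138151
  y ← -1.217642 + (0.14/2)·(-0.130059 + (-0.138151)) = -1.236416
y(1.28) ≈ -1.2364

-1.2364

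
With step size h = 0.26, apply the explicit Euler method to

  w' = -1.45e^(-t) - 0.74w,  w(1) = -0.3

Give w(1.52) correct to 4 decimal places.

Euler: w_{n+1} = w_n + h·f(t_n, w_n).
t=1.000000, w=-0.300000: f=-0.311425 → w ← -0.300000 + 0.26·(-0.311425) = -0.380971
t=1.260000, w=-0.380971: f=-0.129380 → w ← -0.380971 + 0.26·(-0.129380) = -0.414609
w(1.52) ≈ -0.4146

-0.4146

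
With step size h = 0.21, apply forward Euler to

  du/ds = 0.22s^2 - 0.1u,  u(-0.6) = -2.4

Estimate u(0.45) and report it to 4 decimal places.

Euler: u_{n+1} = u_n + h·f(s_n, u_n).
s=-0.600000, u=-2.400000: f=0.319200 → u ← -2.400000 + 0.21·0.319200 = -2.332968
s=-0.390000, u=-2.332968: f=0.266759 → u ← -2.332968 + 0.21·0.266759 = -2.276949
s=-0.180000, u=-2.276949: f=0.234823 → u ← -2.276949 + 0.21·0.234823 = -2.227636
s=0.030000, u=-2.227636: f=0.222962 → u ← -2.227636 + 0.21·0.222962 = -2.180814
s=0.240000, u=-2.180814: f=0.230753 → u ← -2.180814 + 0.21·0.230753 = -2.132356
u(0.45) ≈ -2.1324

-2.1324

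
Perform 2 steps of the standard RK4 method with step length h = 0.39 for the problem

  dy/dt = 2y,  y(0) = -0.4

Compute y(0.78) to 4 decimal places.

-1.8987

RK4: k1 = f(t_n, y_n); k2 = f(t_n + h/2, y_n + (h/2)·k1); k3 = f(t_n + h/2, y_n + (h/2)·k2); k4 = f(t_n + h, y_n + h·k3); y_{n+1} = y_n + (h/6)·(k1 + 2k2 + 2k3 + k4).
t=0.000000, y=-0.400000:
  k1 = f(0.000000, -0.400000) = -0.800000
  k2 = f(0.195000, -0.556000) = -1.112000
  k3 = f(0.195000, -0.616840) = -1.233680
  k4 = f(0.390000, -0.881135) = -1.762270
  y ← -0.400000 + (0.39/6)·(k1 + 2k2 + 2k3 + k4) = -0.871486
t=0.390000, y=-0.871486:
  k1 = f(0.390000, -0.871486) = -1.742972
  k2 = f(0.585000, -1.211366) = -2.422731
  k3 = f(0.585000, -1.343919) = -2.687837
  k4 = f(0.780000, -1.919742) = -3.839485
  y ← -0.871486 + (0.39/6)·(k1 + 2k2 + 2k3 + k4) = -1.898720
y(0.78) ≈ -1.8987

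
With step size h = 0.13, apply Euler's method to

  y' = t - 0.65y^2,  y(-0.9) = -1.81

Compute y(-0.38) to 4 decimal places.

-4.4748

Euler: y_{n+1} = y_n + h·f(t_n, y_n).
t=-0.900000, y=-1.810000: f=-3.029465 → y ← -1.810000 + 0.13·(-3.029465) = -2.203830
t=-0.770000, y=-2.203830: f=-3.926965 → y ← -2.203830 + 0.13·(-3.926965) = -2.714336
t=-0.640000, y=-2.714336: f=-5.428952 → y ← -2.714336 + 0.13·(-5.428952) = -3.420100
t=-0.510000, y=-3.420100: f=-8.113103 → y ← -3.420100 + 0.13·(-8.113103) = -4.474803
y(-0.38) ≈ -4.4748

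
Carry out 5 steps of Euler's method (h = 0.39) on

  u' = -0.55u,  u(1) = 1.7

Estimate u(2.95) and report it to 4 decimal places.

0.5084

Euler: u_{n+1} = u_n + h·f(s_n, u_n).
s=1.000000, u=1.700000: f=-0.935000 → u ← 1.700000 + 0.39·(-0.935000) = 1.335350
s=1.390000, u=1.335350: f=-0.734443 → u ← 1.335350 + 0.39·(-0.734443) = 1.048917
s=1.780000, u=1.048917: f=-0.576905 → u ← 1.048917 + 0.39·(-0.576905) = 0.823925
s=2.170000, u=0.823925: f=-0.453159 → u ← 0.823925 + 0.39·(-0.453159) = 0.647193
s=2.560000, u=0.647193: f=-0.355956 → u ← 0.647193 + 0.39·(-0.355956) = 0.508370
u(2.95) ≈ 0.5084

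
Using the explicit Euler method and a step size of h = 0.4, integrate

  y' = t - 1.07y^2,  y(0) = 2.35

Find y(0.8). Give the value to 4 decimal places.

Euler: y_{n+1} = y_n + h·f(t_n, y_n).
t=0.000000, y=2.350000: f=-5.909075 → y ← 2.350000 + 0.4·(-5.909075) = -0.013630
t=0.400000, y=-0.013630: f=0.399801 → y ← -0.013630 + 0.4·0.399801 = 0.146290
y(0.8) ≈ 0.1463

0.1463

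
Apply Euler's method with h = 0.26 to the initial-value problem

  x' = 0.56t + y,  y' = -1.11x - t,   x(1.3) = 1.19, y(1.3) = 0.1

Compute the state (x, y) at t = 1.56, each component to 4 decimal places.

1.4053, -0.5814

Euler on (x,y): x_{n+1} = x_n + h·x', y_{n+1} = y_n + h·y'.
1.300000: (1.190000, 0.100000); f=(0.828000, -2.620900) → (1.405280, -0.581434)
(x(1.56), y(1.56)) ≈ (1.4053, -0.5814)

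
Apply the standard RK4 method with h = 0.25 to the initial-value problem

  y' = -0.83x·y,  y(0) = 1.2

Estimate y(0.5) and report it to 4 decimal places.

1.0817

RK4: k1 = f(x_n, y_n); k2 = f(x_n + h/2, y_n + (h/2)·k1); k3 = f(x_n + h/2, y_n + (h/2)·k2); k4 = f(x_n + h, y_n + h·k3); y_{n+1} = y_n + (h/6)·(k1 + 2k2 + 2k3 + k4).
x=0.000000, y=1.200000:
  k1 = f(0.000000, 1.200000) = 0.000000
  k2 = f(0.125000, 1.200000) = -0.124500
  k3 = f(0.125000, 1.184438) = -0.122885
  k4 = f(0.250000, 1.169279) = -0.242625
  y ← 1.200000 + (0.25/6)·(k1 + 2k2 + 2k3 + k4) = 1.169275
x=0.250000, y=1.169275:
  k1 = f(0.250000, 1.169275) = -0.242625
  k2 = f(0.375000, 1.138947) = -0.354497
  k3 = f(0.375000, 1.124963) = -0.350145
  k4 = f(0.500000, 1.081739) = -0.448922
  y ← 1.169275 + (0.25/6)·(k1 + 2k2 + 2k3 + k4) = 1.081741
y(0.5) ≈ 1.0817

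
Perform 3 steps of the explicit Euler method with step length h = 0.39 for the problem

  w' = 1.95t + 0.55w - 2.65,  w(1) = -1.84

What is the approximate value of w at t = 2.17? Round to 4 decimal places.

-3.3500

Euler: w_{n+1} = w_n + h·f(t_n, w_n).
t=1.000000, w=-1.840000: f=-1.712000 → w ← -1.840000 + 0.39·(-1.712000) = -2.507680
t=1.390000, w=-2.507680: f=-1.318724 → w ← -2.507680 + 0.39·(-1.318724) = -3.021982
t=1.780000, w=-3.021982: f=-0.841090 → w ← -3.021982 + 0.39·(-0.841090) = -3.350008
w(2.17) ≈ -3.3500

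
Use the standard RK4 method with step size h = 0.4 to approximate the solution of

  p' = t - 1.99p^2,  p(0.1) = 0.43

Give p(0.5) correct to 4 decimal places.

RK4: k1 = f(t_n, p_n); k2 = f(t_n + h/2, p_n + (h/2)·k1); k3 = f(t_n + h/2, p_n + (h/2)·k2); k4 = f(t_n + h, p_n + h·k3); p_{n+1} = p_n + (h/6)·(k1 + 2k2 + 2k3 + k4).
t=0.100000, p=0.430000:
  k1 = f(0.100000, 0.430000) = -0.267951
  k2 = f(0.300000, 0.376410) = 0.018048
  k3 = f(0.300000, 0.433610) = -0.074154
  k4 = f(0.500000, 0.400338) = 0.181061
  p ← 0.430000 + (0.4/6)·(k1 + 2k2 + 2k3 + k4) = 0.416727
p(0.5) ≈ 0.4167

0.4167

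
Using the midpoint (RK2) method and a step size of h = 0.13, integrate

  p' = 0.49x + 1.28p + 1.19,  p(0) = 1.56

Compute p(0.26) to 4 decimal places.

2.5564

Midpoint: k1 = f(x_n, p_n); k2 = f(x_n + h/2, p_n + (h/2)·k1); p_{n+1} = p_n + h·k2.
x=0.000000, p=1.560000:
  k1 = f(0.000000, 1.560000) = 3.186800
  k2 = f(0.065000, 1.767142) = 3.483792
  p ← 1.560000 + 0.13·3.483792 = 2.012893
x=0.130000, p=2.012893:
  k1 = f(0.130000, 2.012893) = 3.830203
  k2 = f(0.195000, 2.261856) = 4.180726
  p ← 2.012893 + 0.13·4.180726 = 2.556387
p(0.26) ≈ 2.5564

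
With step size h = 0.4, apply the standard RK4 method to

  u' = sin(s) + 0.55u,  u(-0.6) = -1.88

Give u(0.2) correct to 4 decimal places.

-3.1417

RK4: k1 = f(s_n, u_n); k2 = f(s_n + h/2, u_n + (h/2)·k1); k3 = f(s_n + h/2, u_n + (h/2)·k2); k4 = f(s_n + h, u_n + h·k3); u_{n+1} = u_n + (h/6)·(k1 + 2k2 + 2k3 + k4).
s=-0.600000, u=-1.880000:
  k1 = f(-0.600000, -1.880000) = -1.598642
  k2 = f(-0.400000, -2.199728) = -1.599269
  k3 = f(-0.400000, -2.199854) = -1.599338
  k4 = f(-0.200000, -2.519735) = -1.584524
  u ← -1.880000 + (0.4/6)·(k1 + 2k2 + 2k3 + k4) = -2.518692
s=-0.200000, u=-2.518692:
  k1 = f(-0.200000, -2.518692) = -1.583950
  k2 = f(0.000000, -2.835482) = -1.559515
  k3 = f(0.000000, -2.830595) = -1.556827
  k4 = f(0.200000, -3.141423) = -1.529113
  u ← -2.518692 + (0.4/6)·(k1 + 2k2 + 2k3 + k4) = -3.141742
u(0.2) ≈ -3.1417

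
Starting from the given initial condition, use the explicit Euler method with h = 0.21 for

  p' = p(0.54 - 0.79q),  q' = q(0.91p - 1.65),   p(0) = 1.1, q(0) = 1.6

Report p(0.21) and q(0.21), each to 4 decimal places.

0.9328, 1.3819

Euler on (p,q): p_{n+1} = p_n + h·p', q_{n+1} = q_n + h·q'.
0.000000: (1.100000, 1.600000); f=(-0.796400, -1.038400) → (0.932756, 1.381936)
(p(0.21), q(0.21)) ≈ (0.9328, 1.3819)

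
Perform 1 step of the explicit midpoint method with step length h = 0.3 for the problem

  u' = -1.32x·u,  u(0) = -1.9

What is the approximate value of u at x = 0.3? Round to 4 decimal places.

Midpoint: k1 = f(x_n, u_n); k2 = f(x_n + h/2, u_n + (h/2)·k1); u_{n+1} = u_n + h·k2.
x=0.000000, u=-1.900000:
  k1 = f(0.000000, -1.900000) = 0.000000
  k2 = f(0.150000, -1.900000) = 0.376200
  u ← -1.900000 + 0.3·0.376200 = -1.787140
u(0.3) ≈ -1.7871

-1.7871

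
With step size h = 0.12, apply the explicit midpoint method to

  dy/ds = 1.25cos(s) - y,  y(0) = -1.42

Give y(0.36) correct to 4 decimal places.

-0.6233

Midpoint: k1 = f(s_n, y_n); k2 = f(s_n + h/2, y_n + (h/2)·k1); y_{n+1} = y_n + h·k2.
s=0.000000, y=-1.420000:
  k1 = f(0.000000, -1.420000) = 2.670000
  k2 = f(0.060000, -1.259800) = 2.507551
  y ← -1.420000 + 0.12·2.507551 = -1.119094
s=0.120000, y=-1.119094:
  k1 = f(0.120000, -1.119094) = 2.360105
  k2 = f(0.180000, -0.977488) = 2.207292
  y ← -1.119094 + 0.12·2.207292 = -0.854219
s=0.240000, y=-0.854219:
  k1 = f(0.240000, -0.854219) = 2.068391
  k2 = f(0.300000, -0.730115) = 1.924286
  y ← -0.854219 + 0.12·1.924286 = -0.623305
y(0.36) ≈ -0.6233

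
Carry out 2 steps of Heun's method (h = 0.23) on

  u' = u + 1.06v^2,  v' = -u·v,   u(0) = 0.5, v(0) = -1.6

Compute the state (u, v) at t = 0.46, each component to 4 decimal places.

Heun on (u,v): k1 = f(t_n, state_n); k2 = f(t_n + h, state_n + h·k1); state_{n+1} = state_n + (h/2)·(k1 + k2).
0.000000: (0.500000, -1.600000)
  k1 = (3.213600, 0.800000)
  predictor → (1.239128, -1.416000)
  k2 = (3.364487, 1.754605)
  → (1.256480, -1.306220)
0.230000: (1.256480, -1.306220)
  k1 = (3.065064, 1.641240)
  predictor → (1.961445, -0.928735)
  k2 = (2.875747, 1.821663)
  → (1.939673, -0.907987)
(u(0.46), v(0.46)) ≈ (1.9397, -0.9080)

1.9397, -0.9080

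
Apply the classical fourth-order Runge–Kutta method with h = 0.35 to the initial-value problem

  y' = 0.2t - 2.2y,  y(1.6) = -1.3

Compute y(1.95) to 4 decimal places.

RK4: k1 = f(t_n, y_n); k2 = f(t_n + h/2, y_n + (h/2)·k1); k3 = f(t_n + h/2, y_n + (h/2)·k2); k4 = f(t_n + h, y_n + h·k3); y_{n+1} = y_n + (h/6)·(k1 + 2k2 + 2k3 + k4).
t=1.600000, y=-1.300000:
  k1 = f(1.600000, -1.300000) = 3.180000
  k2 = f(1.775000, -0.743500) = 1.990700
  k3 = f(1.775000, -0.951628) = 2.448581
  k4 = f(1.950000, -0.442997) = 1.364593
  y ← -1.300000 + (0.35/6)·(k1 + 2k2 + 2k3 + k4) = -0.516983
y(1.95) ≈ -0.5170

-0.5170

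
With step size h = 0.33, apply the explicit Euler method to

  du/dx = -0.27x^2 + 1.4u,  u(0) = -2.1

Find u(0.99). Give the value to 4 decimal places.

-6.6154

Euler: u_{n+1} = u_n + h·f(x_n, u_n).
x=0.000000, u=-2.100000: f=-2.940000 → u ← -2.100000 + 0.33·(-2.940000) = -3.070200
x=0.330000, u=-3.070200: f=-4.327683 → u ← -3.070200 + 0.33·(-4.327683) = -4.498335
x=0.660000, u=-4.498335: f=-6.415282 → u ← -4.498335 + 0.33·(-6.415282) = -6.615378
u(0.99) ≈ -6.6154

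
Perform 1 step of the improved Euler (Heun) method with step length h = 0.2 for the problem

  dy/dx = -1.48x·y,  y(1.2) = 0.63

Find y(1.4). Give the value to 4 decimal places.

Heun: k1 = f(x_n, y_n); k2 = f(x_n + h, y_n + h·k1); y_{n+1} = y_n + (h/2)·(k1 + k2).
x=1.200000, y=0.630000:
  k1 = f(1.200000, 0.630000) = -1.118880
  k2 = f(1.400000, 0.406224) = -0.841696
  y ← 0.630000 + (0.2/2)·(-1.118880 + (-0.841696)) = 0.433942
y(1.4) ≈ 0.4339

0.4339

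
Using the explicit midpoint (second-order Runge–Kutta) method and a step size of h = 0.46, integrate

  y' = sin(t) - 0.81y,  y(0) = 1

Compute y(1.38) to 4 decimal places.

Midpoint: k1 = f(t_n, y_n); k2 = f(t_n + h/2, y_n + (h/2)·k1); y_{n+1} = y_n + h·k2.
t=0.000000, y=1.000000:
  k1 = f(0.000000, 1.000000) = -0.810000
  k2 = f(0.230000, 0.813700) = -0.431119
  y ← 1.000000 + 0.46·(-0.431119) = 0.801685
t=0.460000, y=0.801685:
  k1 = f(0.460000, 0.801685) = -0.205417
  k2 = f(0.690000, 0.754439) = 0.025441
  y ← 0.801685 + 0.46·0.025441 = 0.813388
t=0.920000, y=0.813388:
  k1 = f(0.920000, 0.813388) = 0.136757
  k2 = f(1.150000, 0.844842) = 0.228442
  y ← 0.813388 + 0.46·0.228442 = 0.918471
y(1.38) ≈ 0.9185

0.9185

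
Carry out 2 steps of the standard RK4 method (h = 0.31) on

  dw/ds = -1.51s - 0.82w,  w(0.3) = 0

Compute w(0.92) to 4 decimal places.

RK4: k1 = f(s_n, w_n); k2 = f(s_n + h/2, w_n + (h/2)·k1); k3 = f(s_n + h/2, w_n + (h/2)·k2); k4 = f(s_n + h, w_n + h·k3); w_{n+1} = w_n + (h/6)·(k1 + 2k2 + 2k3 + k4).
s=0.300000, w=0.000000:
  k1 = f(0.300000, 0.000000) = -0.453000
  k2 = f(0.455000, -0.070215) = -0.629474
  k3 = f(0.455000, -0.097568) = -0.607044
  k4 = f(0.610000, -0.188184) = -0.766789
  w ← 0.000000 + (0.31/6)·(k1 + 2k2 + 2k3 + k4) = -0.190796
s=0.610000, w=-0.190796:
  k1 = f(0.610000, -0.190796) = -0.764647
  k2 = f(0.765000, -0.309316) = -0.901511
  k3 = f(0.765000, -0.330530) = -0.884115
  k4 = f(0.920000, -0.464872) = -1.008005
  w ← -0.190796 + (0.31/6)·(k1 + 2k2 + 2k3 + k4) = -0.466898
w(0.92) ≈ -0.4669

-0.4669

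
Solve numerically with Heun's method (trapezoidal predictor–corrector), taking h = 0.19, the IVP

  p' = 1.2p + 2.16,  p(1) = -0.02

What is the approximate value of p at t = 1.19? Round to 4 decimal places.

Heun: k1 = f(t_n, p_n); k2 = f(t_n + h, p_n + h·k1); p_{n+1} = p_n + (h/2)·(k1 + k2).
t=1.000000, p=-0.020000:
  k1 = f(1.000000, -0.020000) = 2.136000
  k2 = f(1.190000, 0.385840) = 2.623008
  p ← -0.020000 + (0.19/2)·(2.136000 + 2.623008) = 0.432106
p(1.19) ≈ 0.4321

0.4321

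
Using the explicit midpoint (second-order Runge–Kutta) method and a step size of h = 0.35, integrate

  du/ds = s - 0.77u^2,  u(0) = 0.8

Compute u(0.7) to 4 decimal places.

0.7701

Midpoint: k1 = f(s_n, u_n); k2 = f(s_n + h/2, u_n + (h/2)·k1); u_{n+1} = u_n + h·k2.
s=0.000000, u=0.800000:
  k1 = f(0.000000, 0.800000) = -0.492800
  k2 = f(0.175000, 0.713760) = -0.217279
  u ← 0.800000 + 0.35·(-0.217279) = 0.723952
s=0.350000, u=0.723952:
  k1 = f(0.350000, 0.723952) = -0.053562
  k2 = f(0.525000, 0.714579) = 0.131820
  u ← 0.723952 + 0.35·0.131820 = 0.770089
u(0.7) ≈ 0.7701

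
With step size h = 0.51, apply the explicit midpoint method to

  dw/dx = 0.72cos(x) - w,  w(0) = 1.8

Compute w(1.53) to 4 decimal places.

0.7013

Midpoint: k1 = f(x_n, w_n); k2 = f(x_n + h/2, w_n + (h/2)·k1); w_{n+1} = w_n + h·k2.
x=0.000000, w=1.800000:
  k1 = f(0.000000, 1.800000) = -1.080000
  k2 = f(0.255000, 1.524600) = -0.827882
  w ← 1.800000 + 0.51·(-0.827882) = 1.377780
x=0.510000, w=1.377780:
  k1 = f(0.510000, 1.377780) = -0.749404
  k2 = f(0.765000, 1.186682) = -0.667287
  w ← 1.377780 + 0.51·(-0.667287) = 1.037464
x=1.020000, w=1.037464:
  k1 = f(1.020000, 1.037464) = -0.660640
  k2 = f(1.275000, 0.869000) = -0.659119
  w ← 1.037464 + 0.51·(-0.659119) = 0.701313
w(1.53) ≈ 0.7013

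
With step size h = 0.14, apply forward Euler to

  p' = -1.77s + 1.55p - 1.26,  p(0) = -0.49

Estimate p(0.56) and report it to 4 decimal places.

-2.2851

Euler: p_{n+1} = p_n + h·f(s_n, p_n).
s=0.000000, p=-0.490000: f=-2.019500 → p ← -0.490000 + 0.14·(-2.019500) = -0.772730
s=0.140000, p=-0.772730: f=-2.705532 → p ← -0.772730 + 0.14·(-2.705532) = -1.151504
s=0.280000, p=-1.151504: f=-3.540432 → p ← -1.151504 + 0.14·(-3.540432) = -1.647165
s=0.420000, p=-1.647165: f=-4.556506 → p ← -1.647165 + 0.14·(-4.556506) = -2.285076
p(0.56) ≈ -2.2851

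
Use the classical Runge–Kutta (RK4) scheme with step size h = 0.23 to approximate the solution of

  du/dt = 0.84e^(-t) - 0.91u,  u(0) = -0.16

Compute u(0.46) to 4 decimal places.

RK4: k1 = f(t_n, u_n); k2 = f(t_n + h/2, u_n + (h/2)·k1); k3 = f(t_n + h/2, u_n + (h/2)·k2); k4 = f(t_n + h, u_n + h·k3); u_{n+1} = u_n + (h/6)·(k1 + 2k2 + 2k3 + k4).
t=0.000000, u=-0.160000:
  k1 = f(0.000000, -0.160000) = 0.985600
  k2 = f(0.115000, -0.046656) = 0.791205
  k3 = f(0.115000, -0.069011) = 0.811548
  k4 = f(0.230000, 0.026656) = 0.643151
  u ← -0.160000 + (0.23/6)·(k1 + 2k2 + 2k3 + k4) = 0.025313
t=0.230000, u=0.025313:
  k1 = f(0.230000, 0.025313) = 0.644373
  k2 = f(0.345000, 0.099416) = 0.504436
  k3 = f(0.345000, 0.083323) = 0.519081
  k4 = f(0.460000, 0.144702) = 0.398600
  u ← 0.025313 + (0.23/6)·(k1 + 2k2 + 2k3 + k4) = 0.143763
u(0.46) ≈ 0.1438

0.1438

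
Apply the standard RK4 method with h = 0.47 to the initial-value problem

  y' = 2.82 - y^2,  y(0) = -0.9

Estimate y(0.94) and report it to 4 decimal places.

1.2498

RK4: k1 = f(x_n, y_n); k2 = f(x_n + h/2, y_n + (h/2)·k1); k3 = f(x_n + h/2, y_n + (h/2)·k2); k4 = f(x_n + h, y_n + h·k3); y_{n+1} = y_n + (h/6)·(k1 + 2k2 + 2k3 + k4).
x=0.000000, y=-0.900000:
  k1 = f(0.000000, -0.900000) = 2.010000
  k2 = f(0.235000, -0.427650) = 2.637115
  k3 = f(0.235000, -0.280278) = 2.741444
  k4 = f(0.470000, 0.388479) = 2.669084
  y ← -0.900000 + (0.47/6)·(k1 + 2k2 + 2k3 + k4) = 0.309169
x=0.470000, y=0.309169:
  k1 = f(0.470000, 0.309169) = 2.724414
  k2 = f(0.705000, 0.949407) = 1.918627
  k3 = f(0.705000, 0.760047) = 2.242329
  k4 = f(0.940000, 1.363064) = 0.962057
  y ← 0.309169 + (0.47/6)·(k1 + 2k2 + 2k3 + k4) = 1.249826
y(0.94) ≈ 1.2498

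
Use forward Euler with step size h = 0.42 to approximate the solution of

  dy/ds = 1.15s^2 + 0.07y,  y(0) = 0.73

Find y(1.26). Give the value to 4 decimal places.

1.2248

Euler: y_{n+1} = y_n + h·f(s_n, y_n).
s=0.000000, y=0.730000: f=0.051100 → y ← 0.730000 + 0.42·0.051100 = 0.751462
s=0.420000, y=0.751462: f=0.255462 → y ← 0.751462 + 0.42·0.255462 = 0.858756
s=0.840000, y=0.858756: f=0.871553 → y ← 0.858756 + 0.42·0.871553 = 1.224808
y(1.26) ≈ 1.2248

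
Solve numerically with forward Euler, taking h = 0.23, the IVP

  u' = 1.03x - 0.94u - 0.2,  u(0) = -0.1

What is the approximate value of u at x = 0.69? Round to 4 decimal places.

Euler: u_{n+1} = u_n + h·f(x_n, u_n).
x=0.000000, u=-0.100000: f=-0.106000 → u ← -0.100000 + 0.23·(-0.106000) = -0.124380
x=0.230000, u=-0.124380: f=0.153817 → u ← -0.124380 + 0.23·0.153817 = -0.089002
x=0.460000, u=-0.089002: f=0.357462 → u ← -0.089002 + 0.23·0.357462 = -0.006786
u(0.69) ≈ -0.0068

-0.0068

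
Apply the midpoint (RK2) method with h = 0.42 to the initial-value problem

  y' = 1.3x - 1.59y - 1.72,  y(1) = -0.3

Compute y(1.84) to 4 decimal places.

0.0559

Midpoint: k1 = f(x_n, y_n); k2 = f(x_n + h/2, y_n + (h/2)·k1); y_{n+1} = y_n + h·k2.
x=1.000000, y=-0.300000:
  k1 = f(1.000000, -0.300000) = 0.057000
  k2 = f(1.210000, -0.288030) = 0.310968
  y ← -0.300000 + 0.42·0.310968 = -0.169394
x=1.420000, y=-0.169394:
  k1 = f(1.420000, -0.169394) = 0.395336
  k2 = f(1.630000, -0.086373) = 0.536333
  y ← -0.169394 + 0.42·0.536333 = 0.055866
y(1.84) ≈ 0.0559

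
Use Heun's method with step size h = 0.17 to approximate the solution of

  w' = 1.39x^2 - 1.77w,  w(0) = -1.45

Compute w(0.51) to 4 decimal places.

Heun: k1 = f(x_n, w_n); k2 = f(x_n + h, w_n + h·k1); w_{n+1} = w_n + (h/2)·(k1 + k2).
x=0.000000, w=-1.450000:
  k1 = f(0.000000, -1.450000) = 2.566500
  k2 = f(0.170000, -1.013695) = 1.834411
  w ← -1.450000 + (0.17/2)·(2.566500 + 1.834411) = -1.075923
x=0.170000, w=-1.075923:
  k1 = f(0.170000, -1.075923) = 1.944554
  k2 = f(0.340000, -0.745348) = 1.479951
  w ← -1.075923 + (0.17/2)·(1.944554 + 1.479951) = -0.784840
x=0.340000, w=-0.784840:
  k1 = f(0.340000, -0.784840) = 1.549850
  k2 = f(0.510000, -0.521365) = 1.284355
  w ← -0.784840 + (0.17/2)·(1.549850 + 1.284355) = -0.543932
w(0.51) ≈ -0.5439

-0.5439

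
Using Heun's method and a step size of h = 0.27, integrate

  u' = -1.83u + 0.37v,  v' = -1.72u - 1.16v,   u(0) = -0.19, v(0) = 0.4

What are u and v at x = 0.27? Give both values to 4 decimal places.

-0.0911, 0.3377

Heun on (u,v): k1 = f(x_n, state_n); k2 = f(x_n + h, state_n + h·k1); state_{n+1} = state_n + (h/2)·(k1 + k2).
0.000000: (-0.190000, 0.400000)
  k1 = (0.495700, -0.137200)
  predictor → (-0.056161, 0.362956)
  k2 = (0.237068, -0.324432)
  → (-0.091076, 0.337680)
(u(0.27), v(0.27)) ≈ (-0.0911, 0.3377)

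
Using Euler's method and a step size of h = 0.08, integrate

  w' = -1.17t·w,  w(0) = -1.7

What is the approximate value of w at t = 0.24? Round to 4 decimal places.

-1.6620

Euler: w_{n+1} = w_n + h·f(t_n, w_n).
t=0.000000, w=-1.700000: f=0.000000 → w ← -1.700000 + 0.08·0.000000 = -1.700000
t=0.080000, w=-1.700000: f=0.159120 → w ← -1.700000 + 0.08·0.159120 = -1.687270
t=0.160000, w=-1.687270: f=0.315857 → w ← -1.687270 + 0.08·0.315857 = -1.662002
w(0.24) ≈ -1.6620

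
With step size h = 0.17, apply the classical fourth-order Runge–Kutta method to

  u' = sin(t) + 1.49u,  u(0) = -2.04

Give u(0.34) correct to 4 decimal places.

RK4: k1 = f(t_n, u_n); k2 = f(t_n + h/2, u_n + (h/2)·k1); k3 = f(t_n + h/2, u_n + (h/2)·k2); k4 = f(t_n + h, u_n + h·k3); u_{n+1} = u_n + (h/6)·(k1 + 2k2 + 2k3 + k4).
t=0.000000, u=-2.040000:
  k1 = f(0.000000, -2.040000) = -3.039600
  k2 = f(0.085000, -2.298366) = -3.339668
  k3 = f(0.085000, -2.323872) = -3.377671
  k4 = f(0.170000, -2.614204) = -3.725982
  u ← -2.040000 + (0.17/6)·(k1 + 2k2 + 2k3 + k4) = -2.612341
t=0.170000, u=-2.612341:
  k1 = f(0.170000, -2.612341) = -3.723205
  k2 = f(0.255000, -2.928813) = -4.111686
  k3 = f(0.255000, -2.961834) = -4.160887
  k4 = f(0.340000, -3.319692) = -4.612853
  u ← -2.612341 + (0.17/6)·(k1 + 2k2 + 2k3 + k4) = -3.317308
u(0.34) ≈ -3.3173

-3.3173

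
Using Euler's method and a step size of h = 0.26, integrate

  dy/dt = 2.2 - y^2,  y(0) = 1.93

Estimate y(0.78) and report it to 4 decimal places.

Euler: y_{n+1} = y_n + h·f(t_n, y_n).
t=0.000000, y=1.930000: f=-1.524900 → y ← 1.930000 + 0.26·(-1.524900) = 1.533526
t=0.260000, y=1.533526: f=-0.151702 → y ← 1.533526 + 0.26·(-0.151702) = 1.494083
t=0.520000, y=1.494083: f=-0.032285 → y ← 1.494083 + 0.26·(-0.032285) = 1.485689
y(0.78) ≈ 1.4857

1.4857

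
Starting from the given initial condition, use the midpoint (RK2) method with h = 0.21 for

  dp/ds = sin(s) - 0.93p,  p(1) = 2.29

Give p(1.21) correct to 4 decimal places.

2.0568

Midpoint: k1 = f(s_n, p_n); k2 = f(s_n + h/2, p_n + (h/2)·k1); p_{n+1} = p_n + h·k2.
s=1.000000, p=2.290000:
  k1 = f(1.000000, 2.290000) = -1.288229
  k2 = f(1.105000, 2.154736) = -1.110440
  p ← 2.290000 + 0.21·(-1.110440) = 2.056808
p(1.21) ≈ 2.0568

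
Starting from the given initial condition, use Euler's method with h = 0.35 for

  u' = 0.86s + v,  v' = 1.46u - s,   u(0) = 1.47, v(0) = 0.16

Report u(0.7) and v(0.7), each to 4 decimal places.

1.9503, 1.5685

Euler on (u,v): u_{n+1} = u_n + h·u', v_{n+1} = v_n + h·v'.
0.000000: (1.470000, 0.160000); f=(0.160000, 2.146200) → (1.526000, 0.911170)
0.350000: (1.526000, 0.911170); f=(1.212170, 1.877960) → (1.950260, 1.568456)
(u(0.7), v(0.7)) ≈ (1.9503, 1.5685)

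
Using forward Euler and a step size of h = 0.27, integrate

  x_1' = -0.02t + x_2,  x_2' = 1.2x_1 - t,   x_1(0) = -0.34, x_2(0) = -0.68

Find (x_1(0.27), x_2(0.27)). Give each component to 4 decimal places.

Euler on (x_1,x_2): x_1_{n+1} = x_1_n + h·x_1', x_2_{n+1} = x_2_n + h·x_2'.
0.000000: (-0.340000, -0.680000); f=(-0.680000, -0.408000) → (-0.523600, -0.790160)
(x_1(0.27), x_2(0.27)) ≈ (-0.5236, -0.7902)

-0.5236, -0.7902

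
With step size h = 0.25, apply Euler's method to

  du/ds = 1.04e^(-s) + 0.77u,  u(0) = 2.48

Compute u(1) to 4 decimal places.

6.0549

Euler: u_{n+1} = u_n + h·f(s_n, u_n).
s=0.000000, u=2.480000: f=2.949600 → u ← 2.480000 + 0.25·2.949600 = 3.217400
s=0.250000, u=3.217400: f=3.287351 → u ← 3.217400 + 0.25·3.287351 = 4.039238
s=0.500000, u=4.039238: f=3.741005 → u ← 4.039238 + 0.25·3.741005 = 4.974489
s=0.750000, u=4.974489: f=4.321618 → u ← 4.974489 + 0.25·4.321618 = 6.054893
u(1) ≈ 6.0549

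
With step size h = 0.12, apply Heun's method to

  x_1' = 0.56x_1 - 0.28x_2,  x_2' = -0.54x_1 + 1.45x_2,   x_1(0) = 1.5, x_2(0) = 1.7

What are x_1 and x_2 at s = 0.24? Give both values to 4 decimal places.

1.5785, 2.1667

Heun on (x_1,x_2): k1 = f(s_n, state_n); k2 = f(s_n + h, state_n + h·k1); state_{n+1} = state_n + (h/2)·(k1 + k2).
0.000000: (1.500000, 1.700000)
  k1 = (0.364000, 1.655000)
  predictor → (1.543680, 1.898600)
  k2 = (0.332853, 1.919383)
  → (1.541811, 1.914463)
0.120000: (1.541811, 1.914463)
  k1 = (0.327365, 1.943393)
  predictor → (1.581095, 2.147670)
  k2 = (0.284066, 2.260330)
  → (1.578497, 2.166686)
(x_1(0.24), x_2(0.24)) ≈ (1.5785, 2.1667)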